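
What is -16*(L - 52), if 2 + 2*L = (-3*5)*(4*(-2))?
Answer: -112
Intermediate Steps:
L = 59 (L = -1 + ((-3*5)*(4*(-2)))/2 = -1 + (-15*(-8))/2 = -1 + (½)*120 = -1 + 60 = 59)
-16*(L - 52) = -16*(59 - 52) = -16*7 = -112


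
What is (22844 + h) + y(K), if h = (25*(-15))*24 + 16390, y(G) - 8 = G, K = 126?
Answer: 30368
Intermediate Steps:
y(G) = 8 + G
h = 7390 (h = -375*24 + 16390 = -9000 + 16390 = 7390)
(22844 + h) + y(K) = (22844 + 7390) + (8 + 126) = 30234 + 134 = 30368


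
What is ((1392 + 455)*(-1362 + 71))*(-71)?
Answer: 169297867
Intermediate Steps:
((1392 + 455)*(-1362 + 71))*(-71) = (1847*(-1291))*(-71) = -2384477*(-71) = 169297867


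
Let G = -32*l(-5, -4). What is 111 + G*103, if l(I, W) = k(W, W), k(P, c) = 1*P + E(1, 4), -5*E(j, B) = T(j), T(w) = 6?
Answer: 86251/5 ≈ 17250.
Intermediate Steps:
E(j, B) = -6/5 (E(j, B) = -1/5*6 = -6/5)
k(P, c) = -6/5 + P (k(P, c) = 1*P - 6/5 = P - 6/5 = -6/5 + P)
l(I, W) = -6/5 + W
G = 832/5 (G = -32*(-6/5 - 4) = -32*(-26/5) = 832/5 ≈ 166.40)
111 + G*103 = 111 + (832/5)*103 = 111 + 85696/5 = 86251/5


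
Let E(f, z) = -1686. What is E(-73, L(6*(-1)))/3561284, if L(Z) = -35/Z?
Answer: -843/1780642 ≈ -0.00047342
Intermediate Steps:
E(-73, L(6*(-1)))/3561284 = -1686/3561284 = -1686*1/3561284 = -843/1780642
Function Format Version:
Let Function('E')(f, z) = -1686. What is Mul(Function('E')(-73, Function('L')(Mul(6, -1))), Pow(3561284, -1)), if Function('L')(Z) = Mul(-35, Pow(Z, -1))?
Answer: Rational(-843, 1780642) ≈ -0.00047342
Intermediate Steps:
Mul(Function('E')(-73, Function('L')(Mul(6, -1))), Pow(3561284, -1)) = Mul(-1686, Pow(3561284, -1)) = Mul(-1686, Rational(1, 3561284)) = Rational(-843, 1780642)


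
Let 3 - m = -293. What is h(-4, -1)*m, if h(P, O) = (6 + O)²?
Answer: 7400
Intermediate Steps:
m = 296 (m = 3 - 1*(-293) = 3 + 293 = 296)
h(-4, -1)*m = (6 - 1)²*296 = 5²*296 = 25*296 = 7400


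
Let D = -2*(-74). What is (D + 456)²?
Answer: 364816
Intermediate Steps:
D = 148
(D + 456)² = (148 + 456)² = 604² = 364816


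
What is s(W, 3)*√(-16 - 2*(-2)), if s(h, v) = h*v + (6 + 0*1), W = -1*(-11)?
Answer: 78*I*√3 ≈ 135.1*I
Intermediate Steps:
W = 11
s(h, v) = 6 + h*v (s(h, v) = h*v + (6 + 0) = h*v + 6 = 6 + h*v)
s(W, 3)*√(-16 - 2*(-2)) = (6 + 11*3)*√(-16 - 2*(-2)) = (6 + 33)*√(-16 + 4) = 39*√(-12) = 39*(2*I*√3) = 78*I*√3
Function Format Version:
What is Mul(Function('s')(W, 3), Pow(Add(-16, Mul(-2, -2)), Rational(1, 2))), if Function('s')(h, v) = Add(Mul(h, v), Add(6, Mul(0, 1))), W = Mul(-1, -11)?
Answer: Mul(78, I, Pow(3, Rational(1, 2))) ≈ Mul(135.10, I)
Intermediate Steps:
W = 11
Function('s')(h, v) = Add(6, Mul(h, v)) (Function('s')(h, v) = Add(Mul(h, v), Add(6, 0)) = Add(Mul(h, v), 6) = Add(6, Mul(h, v)))
Mul(Function('s')(W, 3), Pow(Add(-16, Mul(-2, -2)), Rational(1, 2))) = Mul(Add(6, Mul(11, 3)), Pow(Add(-16, Mul(-2, -2)), Rational(1, 2))) = Mul(Add(6, 33), Pow(Add(-16, 4), Rational(1, 2))) = Mul(39, Pow(-12, Rational(1, 2))) = Mul(39, Mul(2, I, Pow(3, Rational(1, 2)))) = Mul(78, I, Pow(3, Rational(1, 2)))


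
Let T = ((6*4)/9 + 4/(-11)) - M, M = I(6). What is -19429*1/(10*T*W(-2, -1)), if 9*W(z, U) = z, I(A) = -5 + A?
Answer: 5770413/860 ≈ 6709.8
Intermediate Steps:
W(z, U) = z/9
M = 1 (M = -5 + 6 = 1)
T = 43/33 (T = ((6*4)/9 + 4/(-11)) - 1*1 = (24*(⅑) + 4*(-1/11)) - 1 = (8/3 - 4/11) - 1 = 76/33 - 1 = 43/33 ≈ 1.3030)
-19429*1/(10*T*W(-2, -1)) = -19429/((((⅑)*(-2))*10)*(43/33)) = -19429/(-2/9*10*(43/33)) = -19429/((-20/9*43/33)) = -19429/(-860/297) = -19429*(-297/860) = 5770413/860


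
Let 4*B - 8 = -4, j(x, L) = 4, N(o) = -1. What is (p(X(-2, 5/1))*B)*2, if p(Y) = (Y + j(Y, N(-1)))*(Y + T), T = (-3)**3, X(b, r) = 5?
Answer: -396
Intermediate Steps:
B = 1 (B = 2 + (1/4)*(-4) = 2 - 1 = 1)
T = -27
p(Y) = (-27 + Y)*(4 + Y) (p(Y) = (Y + 4)*(Y - 27) = (4 + Y)*(-27 + Y) = (-27 + Y)*(4 + Y))
(p(X(-2, 5/1))*B)*2 = ((-108 + 5**2 - 23*5)*1)*2 = ((-108 + 25 - 115)*1)*2 = -198*1*2 = -198*2 = -396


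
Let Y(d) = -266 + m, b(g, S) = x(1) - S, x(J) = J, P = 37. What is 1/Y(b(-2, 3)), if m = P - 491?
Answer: -1/720 ≈ -0.0013889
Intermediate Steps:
m = -454 (m = 37 - 491 = -454)
b(g, S) = 1 - S
Y(d) = -720 (Y(d) = -266 - 454 = -720)
1/Y(b(-2, 3)) = 1/(-720) = -1/720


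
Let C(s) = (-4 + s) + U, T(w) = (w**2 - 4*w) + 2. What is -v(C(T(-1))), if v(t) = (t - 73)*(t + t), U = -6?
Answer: -456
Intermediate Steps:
T(w) = 2 + w**2 - 4*w
C(s) = -10 + s (C(s) = (-4 + s) - 6 = -10 + s)
v(t) = 2*t*(-73 + t) (v(t) = (-73 + t)*(2*t) = 2*t*(-73 + t))
-v(C(T(-1))) = -2*(-10 + (2 + (-1)**2 - 4*(-1)))*(-73 + (-10 + (2 + (-1)**2 - 4*(-1)))) = -2*(-10 + (2 + 1 + 4))*(-73 + (-10 + (2 + 1 + 4))) = -2*(-10 + 7)*(-73 + (-10 + 7)) = -2*(-3)*(-73 - 3) = -2*(-3)*(-76) = -1*456 = -456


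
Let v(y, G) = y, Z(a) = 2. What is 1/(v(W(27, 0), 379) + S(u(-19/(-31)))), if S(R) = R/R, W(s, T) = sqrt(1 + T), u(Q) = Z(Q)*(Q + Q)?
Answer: 1/2 ≈ 0.50000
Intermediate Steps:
u(Q) = 4*Q (u(Q) = 2*(Q + Q) = 2*(2*Q) = 4*Q)
S(R) = 1
1/(v(W(27, 0), 379) + S(u(-19/(-31)))) = 1/(sqrt(1 + 0) + 1) = 1/(sqrt(1) + 1) = 1/(1 + 1) = 1/2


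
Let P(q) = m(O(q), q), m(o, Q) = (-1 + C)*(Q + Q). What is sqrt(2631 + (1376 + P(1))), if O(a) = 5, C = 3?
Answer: sqrt(4011) ≈ 63.332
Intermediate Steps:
m(o, Q) = 4*Q (m(o, Q) = (-1 + 3)*(Q + Q) = 2*(2*Q) = 4*Q)
P(q) = 4*q
sqrt(2631 + (1376 + P(1))) = sqrt(2631 + (1376 + 4*1)) = sqrt(2631 + (1376 + 4)) = sqrt(2631 + 1380) = sqrt(4011)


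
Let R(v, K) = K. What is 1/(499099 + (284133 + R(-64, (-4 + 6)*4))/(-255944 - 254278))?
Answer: 510222/254651005837 ≈ 2.0036e-6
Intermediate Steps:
1/(499099 + (284133 + R(-64, (-4 + 6)*4))/(-255944 - 254278)) = 1/(499099 + (284133 + (-4 + 6)*4)/(-255944 - 254278)) = 1/(499099 + (284133 + 2*4)/(-510222)) = 1/(499099 + (284133 + 8)*(-1/510222)) = 1/(499099 + 284141*(-1/510222)) = 1/(499099 - 284141/510222) = 1/(254651005837/510222) = 510222/254651005837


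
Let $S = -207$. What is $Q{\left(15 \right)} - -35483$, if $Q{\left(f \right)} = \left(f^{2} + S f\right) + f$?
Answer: $32618$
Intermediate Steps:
$Q{\left(f \right)} = f^{2} - 206 f$ ($Q{\left(f \right)} = \left(f^{2} - 207 f\right) + f = f^{2} - 206 f$)
$Q{\left(15 \right)} - -35483 = 15 \left(-206 + 15\right) - -35483 = 15 \left(-191\right) + 35483 = -2865 + 35483 = 32618$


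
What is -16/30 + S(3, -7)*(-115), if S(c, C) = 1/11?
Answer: -1813/165 ≈ -10.988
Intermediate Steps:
S(c, C) = 1/11
-16/30 + S(3, -7)*(-115) = -16/30 + (1/11)*(-115) = -16*1/30 - 115/11 = -8/15 - 115/11 = -1813/165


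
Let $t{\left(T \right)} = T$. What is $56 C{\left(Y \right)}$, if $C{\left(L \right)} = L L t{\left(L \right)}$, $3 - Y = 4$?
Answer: $-56$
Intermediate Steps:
$Y = -1$ ($Y = 3 - 4 = -1$)
$C{\left(L \right)} = L^{3}$ ($C{\left(L \right)} = L L L = L^{2} L = L^{3}$)
$56 C{\left(Y \right)} = 56 \left(-1\right)^{3} = 56 \left(-1\right) = -56$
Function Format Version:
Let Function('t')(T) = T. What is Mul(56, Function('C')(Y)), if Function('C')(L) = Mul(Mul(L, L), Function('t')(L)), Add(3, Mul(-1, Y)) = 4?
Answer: -56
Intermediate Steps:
Y = -1 (Y = Add(3, Mul(-1, 4)) = Add(3, -4) = -1)
Function('C')(L) = Pow(L, 3) (Function('C')(L) = Mul(Mul(L, L), L) = Mul(Pow(L, 2), L) = Pow(L, 3))
Mul(56, Function('C')(Y)) = Mul(56, Pow(-1, 3)) = Mul(56, -1) = -56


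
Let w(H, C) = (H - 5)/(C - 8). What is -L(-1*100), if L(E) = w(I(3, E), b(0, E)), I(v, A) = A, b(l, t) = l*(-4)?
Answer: -105/8 ≈ -13.125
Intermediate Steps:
b(l, t) = -4*l
w(H, C) = (-5 + H)/(-8 + C)
L(E) = 5/8 - E/8 (L(E) = (-5 + E)/(-8 - 4*0) = (-5 + E)/(-8 + 0) = (-5 + E)/(-8) = -(-5 + E)/8 = 5/8 - E/8)
-L(-1*100) = -(5/8 - (-1)*100/8) = -(5/8 - 1/8*(-100)) = -(5/8 + 25/2) = -1*105/8 = -105/8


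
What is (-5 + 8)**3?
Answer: 27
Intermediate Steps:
(-5 + 8)**3 = 3**3 = 27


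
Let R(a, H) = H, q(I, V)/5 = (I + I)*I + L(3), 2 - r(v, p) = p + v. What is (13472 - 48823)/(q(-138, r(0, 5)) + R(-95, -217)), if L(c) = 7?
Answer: -35351/190258 ≈ -0.18581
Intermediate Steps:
r(v, p) = 2 - p - v (r(v, p) = 2 - (p + v) = 2 + (-p - v) = 2 - p - v)
q(I, V) = 35 + 10*I² (q(I, V) = 5*((I + I)*I + 7) = 5*((2*I)*I + 7) = 5*(2*I² + 7) = 5*(7 + 2*I²) = 35 + 10*I²)
(13472 - 48823)/(q(-138, r(0, 5)) + R(-95, -217)) = (13472 - 48823)/((35 + 10*(-138)²) - 217) = -35351/((35 + 10*19044) - 217) = -35351/((35 + 190440) - 217) = -35351/(190475 - 217) = -35351/190258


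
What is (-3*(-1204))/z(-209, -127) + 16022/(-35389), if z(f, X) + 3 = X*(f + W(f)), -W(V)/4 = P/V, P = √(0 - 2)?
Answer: -7182762277175827/22684095655846629 + 7989443*I*√2/640992841161 ≈ -0.31664 + 1.7627e-5*I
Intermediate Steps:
P = I*√2 (P = √(-2) = I*√2 ≈ 1.4142*I)
W(V) = -4*I*√2/V
z(f, X) = -3 + X*(f - 4*I*√2/f)
(-3*(-1204))/z(-209, -127) + 16022/(-35389) = (-3*(-1204))/(-3 - 127*(-209) - 4*I*(-127)*√2/(-209)) + 16022/(-35389) = 3612/(-3 + 26543 - 4*I*(-127)*√2*(-1/209)) + 16022*(-1/35389) = 3612/(-3 + 26543 - 508*I*√2/209) - 16022/35389 = 3612/(26540 - 508*I*√2/209) - 16022/35389 = -16022/35389 + 3612/(26540 - 508*I*√2/209)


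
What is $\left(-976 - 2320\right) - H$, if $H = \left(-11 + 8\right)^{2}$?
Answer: $-3305$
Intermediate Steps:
$H = 9$ ($H = \left(-3\right)^{2} = 9$)
$\left(-976 - 2320\right) - H = \left(-976 - 2320\right) - 9 = -3296 - 9 = -3305$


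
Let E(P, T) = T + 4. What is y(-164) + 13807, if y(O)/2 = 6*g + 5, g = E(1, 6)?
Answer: 13937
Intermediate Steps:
E(P, T) = 4 + T
g = 10 (g = 4 + 6 = 10)
y(O) = 130 (y(O) = 2*(6*10 + 5) = 2*(60 + 5) = 2*65 = 130)
y(-164) + 13807 = 130 + 13807 = 13937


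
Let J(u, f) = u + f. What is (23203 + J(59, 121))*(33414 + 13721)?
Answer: 1102157705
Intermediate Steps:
J(u, f) = f + u
(23203 + J(59, 121))*(33414 + 13721) = (23203 + (121 + 59))*(33414 + 13721) = (23203 + 180)*47135 = 23383*47135 = 1102157705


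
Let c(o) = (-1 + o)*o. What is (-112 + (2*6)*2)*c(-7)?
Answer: -4928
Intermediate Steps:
c(o) = o*(-1 + o)
(-112 + (2*6)*2)*c(-7) = (-112 + (2*6)*2)*(-7*(-1 - 7)) = (-112 + 12*2)*(-7*(-8)) = (-112 + 24)*56 = -88*56 = -4928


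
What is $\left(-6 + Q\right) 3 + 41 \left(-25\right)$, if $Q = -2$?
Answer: $-1049$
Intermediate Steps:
$\left(-6 + Q\right) 3 + 41 \left(-25\right) = \left(-6 - 2\right) 3 + 41 \left(-25\right) = \left(-8\right) 3 - 1025 = -24 - 1025 = -1049$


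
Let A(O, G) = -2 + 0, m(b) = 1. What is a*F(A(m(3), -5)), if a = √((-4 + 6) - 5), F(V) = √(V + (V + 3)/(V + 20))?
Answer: -√210/6 ≈ -2.4152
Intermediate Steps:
A(O, G) = -2
F(V) = √(V + (3 + V)/(20 + V))
a = I*√3 (a = √(2 - 5) = √(-3) = I*√3 ≈ 1.732*I)
a*F(A(m(3), -5)) = (I*√3)*√((3 - 2 - 2*(20 - 2))/(20 - 2)) = (I*√3)*√((3 - 2 - 2*18)/18) = (I*√3)*√((3 - 2 - 36)/18) = (I*√3)*√((1/18)*(-35)) = (I*√3)*√(-35/18) = (I*√3)*(I*√70/6) = -√210/6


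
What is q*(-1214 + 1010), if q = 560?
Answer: -114240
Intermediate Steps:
q*(-1214 + 1010) = 560*(-1214 + 1010) = 560*(-204) = -114240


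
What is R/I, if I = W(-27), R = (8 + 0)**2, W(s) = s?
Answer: -64/27 ≈ -2.3704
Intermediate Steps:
R = 64 (R = 8**2 = 64)
I = -27
R/I = 64/(-27) = 64*(-1/27) = -64/27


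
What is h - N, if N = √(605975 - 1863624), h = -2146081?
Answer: -2146081 - I*√1257649 ≈ -2.1461e+6 - 1121.4*I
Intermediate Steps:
N = I*√1257649 (N = √(-1257649) = I*√1257649 ≈ 1121.4*I)
h - N = -2146081 - I*√1257649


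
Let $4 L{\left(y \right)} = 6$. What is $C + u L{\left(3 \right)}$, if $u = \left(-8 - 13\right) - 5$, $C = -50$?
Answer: $-89$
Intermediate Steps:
$L{\left(y \right)} = \frac{3}{2}$ ($L{\left(y \right)} = \frac{1}{4} \cdot 6 = \frac{3}{2}$)
$u = -26$ ($u = -21 - 5 = -26$)
$C + u L{\left(3 \right)} = -50 - 39 = -89$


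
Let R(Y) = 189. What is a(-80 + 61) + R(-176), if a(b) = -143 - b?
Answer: 65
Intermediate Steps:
a(-80 + 61) + R(-176) = (-143 - (-80 + 61)) + 189 = (-143 - 1*(-19)) + 189 = (-143 + 19) + 189 = -124 + 189 = 65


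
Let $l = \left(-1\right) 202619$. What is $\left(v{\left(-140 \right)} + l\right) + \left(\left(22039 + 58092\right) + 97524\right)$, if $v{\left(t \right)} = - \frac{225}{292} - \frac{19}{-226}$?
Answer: $- \frac{823734795}{32996} \approx -24965.0$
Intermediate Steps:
$l = -202619$
$v{\left(t \right)} = - \frac{22651}{32996}$ ($v{\left(t \right)} = \left(-225\right) \frac{1}{292} - - \frac{19}{226} = - \frac{225}{292} + \frac{19}{226} = - \frac{22651}{32996}$)
$\left(v{\left(-140 \right)} + l\right) + \left(\left(22039 + 58092\right) + 97524\right) = \left(- \frac{22651}{32996} - 202619\right) + \left(\left(22039 + 58092\right) + 97524\right) = - \frac{6685639175}{32996} + \left(80131 + 97524\right) = - \frac{6685639175}{32996} + 177655 = - \frac{823734795}{32996}$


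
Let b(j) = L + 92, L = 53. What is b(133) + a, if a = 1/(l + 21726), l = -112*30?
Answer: 2663071/18366 ≈ 145.00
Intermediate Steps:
l = -3360
a = 1/18366 (a = 1/(-3360 + 21726) = 1/18366 ≈ 5.4448e-5)
b(j) = 145 (b(j) = 53 + 92 = 145)
b(133) + a = 145 + 1/18366 = 2663071/18366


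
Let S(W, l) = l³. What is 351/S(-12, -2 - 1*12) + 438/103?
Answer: 1165719/282632 ≈ 4.1245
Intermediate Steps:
351/S(-12, -2 - 1*12) + 438/103 = 351/((-2 - 1*12)³) + 438/103 = 351/((-2 - 12)³) + 438*(1/103) = 351/((-14)³) + 438/103 = 351/(-2744) + 438/103 = 351*(-1/2744) + 438/103 = -351/2744 + 438/103 = 1165719/282632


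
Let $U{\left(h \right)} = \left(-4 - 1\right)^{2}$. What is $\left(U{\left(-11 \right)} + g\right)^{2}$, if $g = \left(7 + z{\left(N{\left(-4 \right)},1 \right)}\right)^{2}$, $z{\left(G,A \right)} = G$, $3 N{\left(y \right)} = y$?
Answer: $\frac{264196}{81} \approx 3261.7$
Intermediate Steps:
$U{\left(h \right)} = 25$ ($U{\left(h \right)} = \left(-5\right)^{2} = 25$)
$N{\left(y \right)} = \frac{y}{3}$
$g = \frac{289}{9}$ ($g = \left(7 + \frac{1}{3} \left(-4\right)\right)^{2} = \left(7 - \frac{4}{3}\right)^{2} = \left(\frac{17}{3}\right)^{2} = \frac{289}{9} \approx 32.111$)
$\left(U{\left(-11 \right)} + g\right)^{2} = \left(25 + \frac{289}{9}\right)^{2} = \left(\frac{514}{9}\right)^{2} = \frac{264196}{81}$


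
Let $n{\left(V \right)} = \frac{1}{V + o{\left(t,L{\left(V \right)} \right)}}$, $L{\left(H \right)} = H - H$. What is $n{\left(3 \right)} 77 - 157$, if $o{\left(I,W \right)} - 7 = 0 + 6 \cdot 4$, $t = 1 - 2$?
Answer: $- \frac{5261}{34} \approx -154.74$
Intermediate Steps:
$L{\left(H \right)} = 0$
$t = -1$ ($t = 1 - 2 = -1$)
$o{\left(I,W \right)} = 31$ ($o{\left(I,W \right)} = 7 + \left(0 + 6 \cdot 4\right) = 7 + \left(0 + 24\right) = 7 + 24 = 31$)
$n{\left(V \right)} = \frac{1}{31 + V}$ ($n{\left(V \right)} = \frac{1}{V + 31} = \frac{1}{31 + V}$)
$n{\left(3 \right)} 77 - 157 = \frac{1}{31 + 3} \cdot 77 - 157 = \frac{1}{34} \cdot 77 - 157 = \frac{77}{34} - 157 = - \frac{5261}{34}$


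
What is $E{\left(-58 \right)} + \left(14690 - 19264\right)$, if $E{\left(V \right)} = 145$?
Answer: $-4429$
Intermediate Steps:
$E{\left(-58 \right)} + \left(14690 - 19264\right) = 145 + \left(14690 - 19264\right) = 145 - 4574 = -4429$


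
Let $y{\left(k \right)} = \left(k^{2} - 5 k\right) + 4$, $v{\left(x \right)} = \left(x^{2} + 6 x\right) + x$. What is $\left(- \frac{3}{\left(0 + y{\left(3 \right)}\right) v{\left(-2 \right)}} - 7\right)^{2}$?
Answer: $\frac{20449}{400} \approx 51.122$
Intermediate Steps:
$v{\left(x \right)} = x^{2} + 7 x$
$y{\left(k \right)} = 4 + k^{2} - 5 k$
$\left(- \frac{3}{\left(0 + y{\left(3 \right)}\right) v{\left(-2 \right)}} - 7\right)^{2} = \left(- \frac{3}{\left(0 + \left(4 + 3^{2} - 15\right)\right) \left(- 2 \left(7 - 2\right)\right)} - 7\right)^{2} = \left(- \frac{3}{\left(0 + \left(4 + 9 - 15\right)\right) \left(\left(-2\right) 5\right)} - 7\right)^{2} = \left(- \frac{3}{\left(0 - 2\right) \left(-10\right)} - 7\right)^{2} = \left(- \frac{3}{\left(-2\right) \left(-10\right)} - 7\right)^{2} = \left(- \frac{3}{20} - 7\right)^{2} = \left(- \frac{143}{20}\right)^{2} = \frac{20449}{400}$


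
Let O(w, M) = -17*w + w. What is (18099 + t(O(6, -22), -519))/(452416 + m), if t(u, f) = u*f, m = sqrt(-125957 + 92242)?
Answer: 30729451968/204680270771 - 67923*I*sqrt(33715)/204680270771 ≈ 0.15013 - 6.0933e-5*I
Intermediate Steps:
O(w, M) = -16*w
m = I*sqrt(33715) (m = sqrt(-33715) = I*sqrt(33715) ≈ 183.62*I)
t(u, f) = f*u
(18099 + t(O(6, -22), -519))/(452416 + m) = (18099 - (-8304)*6)/(452416 + I*sqrt(33715)) = (18099 - 519*(-96))/(452416 + I*sqrt(33715)) = (18099 + 49824)/(452416 + I*sqrt(33715)) = 67923/(452416 + I*sqrt(33715))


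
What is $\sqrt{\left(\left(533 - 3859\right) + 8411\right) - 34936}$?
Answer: $i \sqrt{29851} \approx 172.77 i$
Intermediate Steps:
$\sqrt{\left(\left(533 - 3859\right) + 8411\right) - 34936} = \sqrt{\left(-3326 + 8411\right) - 34936} = \sqrt{5085 - 34936} = \sqrt{-29851} = i \sqrt{29851}$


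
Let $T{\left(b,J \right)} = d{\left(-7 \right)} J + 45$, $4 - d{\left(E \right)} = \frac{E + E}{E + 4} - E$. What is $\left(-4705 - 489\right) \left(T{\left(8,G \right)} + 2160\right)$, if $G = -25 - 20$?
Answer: $-13244700$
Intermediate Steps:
$G = -45$
$d{\left(E \right)} = 4 + E - \frac{2 E}{4 + E}$ ($d{\left(E \right)} = 4 - \left(\frac{E + E}{E + 4} - E\right) = 4 - \left(\frac{2 E}{4 + E} - E\right) = 4 - \left(- E + \frac{2 E}{4 + E}\right) = 4 + \left(E - \frac{2 E}{4 + E}\right) = 4 + E - \frac{2 E}{4 + E}$)
$T{\left(b,J \right)} = 45 - \frac{23 J}{3}$ ($T{\left(b,J \right)} = \left(4 - 7 - - \frac{14}{4 - 7}\right) J + 45 = \left(4 - 7 - - \frac{14}{-3}\right) J + 45 = \left(4 - 7 - \left(-14\right) \left(- \frac{1}{3}\right)\right) J + 45 = \left(4 - 7 - \frac{14}{3}\right) J + 45 = - \frac{23 J}{3} + 45 = 45 - \frac{23 J}{3}$)
$\left(-4705 - 489\right) \left(T{\left(8,G \right)} + 2160\right) = \left(-4705 - 489\right) \left(\left(45 - -345\right) + 2160\right) = - 5194 \left(\left(45 + 345\right) + 2160\right) = - 5194 \left(390 + 2160\right) = \left(-5194\right) 2550 = -13244700$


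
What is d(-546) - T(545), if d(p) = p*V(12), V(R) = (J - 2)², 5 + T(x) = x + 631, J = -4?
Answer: -20827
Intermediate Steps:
T(x) = 626 + x (T(x) = -5 + (x + 631) = -5 + (631 + x) = 626 + x)
V(R) = 36 (V(R) = (-4 - 2)² = (-6)² = 36)
d(p) = 36*p (d(p) = p*36 = 36*p)
d(-546) - T(545) = 36*(-546) - (626 + 545) = -19656 - 1*1171 = -19656 - 1171 = -20827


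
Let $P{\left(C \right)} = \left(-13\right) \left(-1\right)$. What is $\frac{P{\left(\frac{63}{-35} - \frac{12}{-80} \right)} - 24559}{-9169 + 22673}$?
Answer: $- \frac{12273}{6752} \approx -1.8177$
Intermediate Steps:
$P{\left(C \right)} = 13$
$\frac{P{\left(\frac{63}{-35} - \frac{12}{-80} \right)} - 24559}{-9169 + 22673} = \frac{13 - 24559}{-9169 + 22673} = - \frac{24546}{13504} = \left(-24546\right) \frac{1}{13504} = - \frac{12273}{6752}$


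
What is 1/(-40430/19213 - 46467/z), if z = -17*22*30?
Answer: 71856620/146381957 ≈ 0.49088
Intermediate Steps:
z = -11220 (z = -374*30 = -11220)
1/(-40430/19213 - 46467/z) = 1/(-40430/19213 - 46467/(-11220)) = 1/(-40430*1/19213 - 46467*(-1/11220)) = 1/(-40430/19213 + 15489/3740) = 1/(146381957/71856620) = 71856620/146381957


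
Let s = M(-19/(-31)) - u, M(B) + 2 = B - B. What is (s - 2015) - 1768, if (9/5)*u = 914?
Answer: -38635/9 ≈ -4292.8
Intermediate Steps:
M(B) = -2 (M(B) = -2 + (B - B) = -2 + 0 = -2)
u = 4570/9 (u = (5/9)*914 = 4570/9 ≈ 507.78)
s = -4588/9 (s = -2 - 1*4570/9 = -2 - 4570/9 = -4588/9 ≈ -509.78)
(s - 2015) - 1768 = (-4588/9 - 2015) - 1768 = -22723/9 - 1768 = -38635/9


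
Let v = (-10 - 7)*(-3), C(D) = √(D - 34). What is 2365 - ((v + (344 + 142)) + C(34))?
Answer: 1828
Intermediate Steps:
C(D) = √(-34 + D)
v = 51 (v = -17*(-3) = 51)
2365 - ((v + (344 + 142)) + C(34)) = 2365 - ((51 + (344 + 142)) + √(-34 + 34)) = 2365 - ((51 + 486) + √0) = 2365 - (537 + 0) = 2365 - 1*537 = 2365 - 537 = 1828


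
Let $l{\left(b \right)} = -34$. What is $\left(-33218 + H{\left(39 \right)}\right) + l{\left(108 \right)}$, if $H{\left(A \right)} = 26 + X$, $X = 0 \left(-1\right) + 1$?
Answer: $-33225$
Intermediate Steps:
$X = 1$ ($X = 0 + 1 = 1$)
$H{\left(A \right)} = 27$ ($H{\left(A \right)} = 26 + 1 = 27$)
$\left(-33218 + H{\left(39 \right)}\right) + l{\left(108 \right)} = \left(-33218 + 27\right) - 34 = -33191 - 34 = -33225$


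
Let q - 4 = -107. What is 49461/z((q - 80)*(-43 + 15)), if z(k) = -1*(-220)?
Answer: 49461/220 ≈ 224.82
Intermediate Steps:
q = -103 (q = 4 - 107 = -103)
z(k) = 220
49461/z((q - 80)*(-43 + 15)) = 49461/220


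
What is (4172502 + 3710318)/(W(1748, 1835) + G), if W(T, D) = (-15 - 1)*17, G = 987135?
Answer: 7882820/986863 ≈ 7.9878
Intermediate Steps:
W(T, D) = -272 (W(T, D) = -16*17 = -272)
(4172502 + 3710318)/(W(1748, 1835) + G) = (4172502 + 3710318)/(-272 + 987135) = 7882820/986863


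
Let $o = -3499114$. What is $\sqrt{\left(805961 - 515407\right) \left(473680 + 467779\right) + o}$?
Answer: $2 \sqrt{68385294793} \approx 5.2301 \cdot 10^{5}$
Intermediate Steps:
$\sqrt{\left(805961 - 515407\right) \left(473680 + 467779\right) + o} = \sqrt{\left(805961 - 515407\right) \left(473680 + 467779\right) - 3499114} = \sqrt{290554 \cdot 941459 - 3499114} = \sqrt{273544678286 - 3499114} = \sqrt{273541179172} = 2 \sqrt{68385294793}$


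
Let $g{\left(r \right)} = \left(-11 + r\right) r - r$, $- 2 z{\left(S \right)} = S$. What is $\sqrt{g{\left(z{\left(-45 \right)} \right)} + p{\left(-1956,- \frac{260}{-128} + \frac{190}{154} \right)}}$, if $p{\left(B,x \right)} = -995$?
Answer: $\frac{i \sqrt{3035}}{2} \approx 27.545 i$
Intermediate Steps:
$z{\left(S \right)} = - \frac{S}{2}$
$g{\left(r \right)} = - r + r \left(-11 + r\right)$ ($g{\left(r \right)} = r \left(-11 + r\right) - r = - r + r \left(-11 + r\right)$)
$\sqrt{g{\left(z{\left(-45 \right)} \right)} + p{\left(-1956,- \frac{260}{-128} + \frac{190}{154} \right)}} = \sqrt{\left(- \frac{1}{2}\right) \left(-45\right) \left(-12 - - \frac{45}{2}\right) - 995} = \sqrt{\frac{45 \left(-12 + \frac{45}{2}\right)}{2} - 995} = \sqrt{\frac{45}{2} \cdot \frac{21}{2} - 995} = \sqrt{\frac{945}{4} - 995} = \sqrt{- \frac{3035}{4}} = \frac{i \sqrt{3035}}{2}$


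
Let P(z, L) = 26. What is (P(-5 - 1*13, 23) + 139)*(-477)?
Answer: -78705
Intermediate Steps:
(P(-5 - 1*13, 23) + 139)*(-477) = (26 + 139)*(-477) = 165*(-477) = -78705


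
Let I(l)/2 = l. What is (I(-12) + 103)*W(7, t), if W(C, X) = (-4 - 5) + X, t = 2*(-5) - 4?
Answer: -1817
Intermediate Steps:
t = -14 (t = -10 - 4 = -14)
W(C, X) = -9 + X
I(l) = 2*l
(I(-12) + 103)*W(7, t) = (2*(-12) + 103)*(-9 - 14) = (-24 + 103)*(-23) = 79*(-23) = -1817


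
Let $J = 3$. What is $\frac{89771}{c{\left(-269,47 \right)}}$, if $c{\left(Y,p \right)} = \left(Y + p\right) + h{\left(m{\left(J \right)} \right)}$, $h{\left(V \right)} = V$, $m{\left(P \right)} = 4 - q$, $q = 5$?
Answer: $- \frac{89771}{223} \approx -402.56$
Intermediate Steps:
$m{\left(P \right)} = -1$ ($m{\left(P \right)} = 4 - 5 = -1$)
$c{\left(Y,p \right)} = -1 + Y + p$ ($c{\left(Y,p \right)} = \left(Y + p\right) - 1 = -1 + Y + p$)
$\frac{89771}{c{\left(-269,47 \right)}} = \frac{89771}{-1 - 269 + 47} = \frac{89771}{-223} = 89771 \left(- \frac{1}{223}\right) = - \frac{89771}{223}$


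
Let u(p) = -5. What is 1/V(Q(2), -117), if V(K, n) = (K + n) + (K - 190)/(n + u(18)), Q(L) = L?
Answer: -61/6921 ≈ -0.0088138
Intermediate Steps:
V(K, n) = K + n + (-190 + K)/(-5 + n) (V(K, n) = (K + n) + (K - 190)/(n - 5) = (K + n) + (-190 + K)/(-5 + n) = K + n + (-190 + K)/(-5 + n))
1/V(Q(2), -117) = 1/((-190 + (-117)² - 5*(-117) - 4*2 + 2*(-117))/(-5 - 117)) = 1/((-190 + 13689 + 585 - 8 - 234)/(-122)) = 1/(-1/122*13842) = 1/(-6921/61) = -61/6921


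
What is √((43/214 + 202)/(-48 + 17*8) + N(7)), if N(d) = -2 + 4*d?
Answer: √627226831/4708 ≈ 5.3196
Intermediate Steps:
√((43/214 + 202)/(-48 + 17*8) + N(7)) = √((43/214 + 202)/(-48 + 17*8) + (-2 + 4*7)) = √((43*(1/214) + 202)/(-48 + 136) + (-2 + 28)) = √((43/214 + 202)/88 + 26) = √((43271/214)*(1/88) + 26) = √(43271/18832 + 26) = √(532903/18832) = √627226831/4708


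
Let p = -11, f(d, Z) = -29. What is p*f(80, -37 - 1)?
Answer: 319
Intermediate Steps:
p*f(80, -37 - 1) = -11*(-29) = 319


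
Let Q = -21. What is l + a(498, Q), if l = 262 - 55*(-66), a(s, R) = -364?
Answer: 3528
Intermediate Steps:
l = 3892 (l = 262 + 3630 = 3892)
l + a(498, Q) = 3892 - 364 = 3528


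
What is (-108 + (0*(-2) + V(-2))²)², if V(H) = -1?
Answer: 11449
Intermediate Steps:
(-108 + (0*(-2) + V(-2))²)² = (-108 + (0*(-2) - 1)²)² = (-108 + (0 - 1)²)² = (-108 + (-1)²)² = (-108 + 1)² = (-107)² = 11449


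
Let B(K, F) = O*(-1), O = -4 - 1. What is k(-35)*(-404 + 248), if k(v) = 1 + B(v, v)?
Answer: -936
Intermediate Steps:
O = -5
B(K, F) = 5 (B(K, F) = -5*(-1) = 5)
k(v) = 6 (k(v) = 1 + 5 = 6)
k(-35)*(-404 + 248) = 6*(-404 + 248) = 6*(-156) = -936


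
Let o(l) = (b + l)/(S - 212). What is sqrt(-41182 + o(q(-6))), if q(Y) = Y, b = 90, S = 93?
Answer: 11*I*sqrt(98362)/17 ≈ 202.94*I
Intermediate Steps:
o(l) = -90/119 - l/119 (o(l) = (90 + l)/(93 - 212) = (90 + l)/(-119) = (90 + l)*(-1/119) = -90/119 - l/119)
sqrt(-41182 + o(q(-6))) = sqrt(-41182 + (-90/119 - 1/119*(-6))) = sqrt(-41182 + (-90/119 + 6/119)) = sqrt(-41182 - 12/17) = sqrt(-700106/17) = 11*I*sqrt(98362)/17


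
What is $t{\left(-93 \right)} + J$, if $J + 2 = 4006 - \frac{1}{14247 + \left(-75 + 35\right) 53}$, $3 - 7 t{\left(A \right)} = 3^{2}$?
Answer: $\frac{339822787}{84889} \approx 4003.1$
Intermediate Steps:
$t{\left(A \right)} = - \frac{6}{7}$ ($t{\left(A \right)} = \frac{3}{7} - \frac{3^{2}}{7} = \frac{3}{7} - \frac{9}{7} = - \frac{6}{7}$)
$J = \frac{48556507}{12127}$ ($J = -2 + \left(4006 - \frac{1}{14247 + \left(-75 + 35\right) 53}\right) = -2 + \left(4006 - \frac{1}{14247 - 2120}\right) = -2 + \left(4006 - \frac{1}{12127}\right) = -2 + \frac{48580761}{12127} = \frac{48556507}{12127} \approx 4004.0$)
$t{\left(-93 \right)} + J = - \frac{6}{7} + \frac{48556507}{12127} = \frac{339822787}{84889}$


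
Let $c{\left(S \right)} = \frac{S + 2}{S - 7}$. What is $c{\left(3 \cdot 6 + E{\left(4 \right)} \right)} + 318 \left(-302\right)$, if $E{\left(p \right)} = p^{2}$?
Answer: $- \frac{288104}{3} \approx -96035.0$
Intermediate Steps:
$c{\left(S \right)} = \frac{2 + S}{-7 + S}$
$c{\left(3 \cdot 6 + E{\left(4 \right)} \right)} + 318 \left(-302\right) = \frac{2 + \left(3 \cdot 6 + 4^{2}\right)}{-7 + \left(3 \cdot 6 + 4^{2}\right)} + 318 \left(-302\right) = \frac{2 + \left(18 + 16\right)}{-7 + \left(18 + 16\right)} - 96036 = \frac{2 + 34}{-7 + 34} - 96036 = \frac{1}{27} \cdot 36 - 96036 = \frac{4}{3} - 96036 = - \frac{288104}{3}$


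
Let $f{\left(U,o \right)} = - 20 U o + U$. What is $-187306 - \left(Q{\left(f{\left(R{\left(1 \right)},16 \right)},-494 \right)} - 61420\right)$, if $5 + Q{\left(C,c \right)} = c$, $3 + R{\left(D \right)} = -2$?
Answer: $-125387$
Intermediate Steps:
$R{\left(D \right)} = -5$ ($R{\left(D \right)} = -3 - 2 = -5$)
$f{\left(U,o \right)} = U - 20 U o$ ($f{\left(U,o \right)} = - 20 U o + U = U - 20 U o$)
$Q{\left(C,c \right)} = -5 + c$
$-187306 - \left(Q{\left(f{\left(R{\left(1 \right)},16 \right)},-494 \right)} - 61420\right) = -187306 - \left(\left(-5 - 494\right) - 61420\right) = -187306 - \left(-499 - 61420\right) = -187306 - -61919 = -187306 + 61919 = -125387$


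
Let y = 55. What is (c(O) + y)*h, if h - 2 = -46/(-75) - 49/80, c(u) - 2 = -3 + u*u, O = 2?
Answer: 69629/600 ≈ 116.05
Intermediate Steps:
c(u) = -1 + u² (c(u) = 2 + (-3 + u*u) = 2 + (-3 + u²) = -1 + u²)
h = 2401/1200 (h = 2 + (-46/(-75) - 49/80) = 2 + (-46*(-1/75) - 49*1/80) = 2 + (46/75 - 49/80) = 2 + 1/1200 = 2401/1200 ≈ 2.0008)
(c(O) + y)*h = ((-1 + 2²) + 55)*(2401/1200) = ((-1 + 4) + 55)*(2401/1200) = (3 + 55)*(2401/1200) = 58*(2401/1200) = 69629/600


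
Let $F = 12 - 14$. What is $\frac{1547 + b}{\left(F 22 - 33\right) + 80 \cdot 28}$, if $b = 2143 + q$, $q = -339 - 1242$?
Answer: $\frac{703}{721} \approx 0.97503$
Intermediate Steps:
$q = -1581$
$F = -2$
$b = 562$ ($b = 2143 - 1581 = 562$)
$\frac{1547 + b}{\left(F 22 - 33\right) + 80 \cdot 28} = \frac{1547 + 562}{\left(\left(-2\right) 22 - 33\right) + 80 \cdot 28} = \frac{2109}{\left(-44 - 33\right) + 2240} = \frac{2109}{-77 + 2240} = \frac{2109}{2163} = 2109 \cdot \frac{1}{2163} = \frac{703}{721}$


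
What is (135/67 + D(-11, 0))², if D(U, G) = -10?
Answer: 286225/4489 ≈ 63.761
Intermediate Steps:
(135/67 + D(-11, 0))² = (135/67 - 10)² = (-535/67)² = 286225/4489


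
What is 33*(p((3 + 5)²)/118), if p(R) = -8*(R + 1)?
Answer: -8580/59 ≈ -145.42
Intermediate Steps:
p(R) = -8 - 8*R (p(R) = -8*(1 + R) = -8 - 8*R)
33*(p((3 + 5)²)/118) = 33*((-8 - 8*(3 + 5)²)/118) = 33*((-8 - 8*8²)*(1/118)) = 33*((-8 - 8*64)*(1/118)) = 33*((-8 - 512)*(1/118)) = 33*(-520*1/118) = 33*(-260/59) = -8580/59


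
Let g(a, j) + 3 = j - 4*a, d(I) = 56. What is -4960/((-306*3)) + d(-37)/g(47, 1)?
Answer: 222748/43605 ≈ 5.1083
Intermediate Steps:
g(a, j) = -3 + j - 4*a (g(a, j) = -3 + (j - 4*a) = -3 + j - 4*a)
-4960/((-306*3)) + d(-37)/g(47, 1) = -4960/((-306*3)) + 56/(-3 + 1 - 4*47) = -4960/(-918) + 56/(-3 + 1 - 188) = -4960*(-1/918) + 56/(-190) = 2480/459 + 56*(-1/190) = 2480/459 - 28/95 = 222748/43605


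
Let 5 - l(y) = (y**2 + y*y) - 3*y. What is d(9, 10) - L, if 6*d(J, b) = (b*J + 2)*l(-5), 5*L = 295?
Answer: -979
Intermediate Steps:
l(y) = 5 - 2*y**2 + 3*y (l(y) = 5 - ((y**2 + y*y) - 3*y) = 5 - ((y**2 + y**2) - 3*y) = 5 - (2*y**2 - 3*y) = 5 - (-3*y + 2*y**2) = 5 + (-2*y**2 + 3*y) = 5 - 2*y**2 + 3*y)
L = 59 (L = (1/5)*295 = 59)
d(J, b) = -20 - 10*J*b (d(J, b) = ((b*J + 2)*(5 - 2*(-5)**2 + 3*(-5)))/6 = ((J*b + 2)*(5 - 2*25 - 15))/6 = ((2 + J*b)*(5 - 50 - 15))/6 = ((2 + J*b)*(-60))/6 = (-120 - 60*J*b)/6 = -20 - 10*J*b)
d(9, 10) - L = (-20 - 10*9*10) - 1*59 = (-20 - 900) - 59 = -920 - 59 = -979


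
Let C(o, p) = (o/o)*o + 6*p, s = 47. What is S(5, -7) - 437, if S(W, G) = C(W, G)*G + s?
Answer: -131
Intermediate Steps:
C(o, p) = o + 6*p (C(o, p) = 1*o + 6*p = o + 6*p)
S(W, G) = 47 + G*(W + 6*G) (S(W, G) = (W + 6*G)*G + 47 = G*(W + 6*G) + 47 = 47 + G*(W + 6*G))
S(5, -7) - 437 = (47 - 7*(5 + 6*(-7))) - 437 = (47 - 7*(5 - 42)) - 437 = (47 - 7*(-37)) - 437 = (47 + 259) - 437 = 306 - 437 = -131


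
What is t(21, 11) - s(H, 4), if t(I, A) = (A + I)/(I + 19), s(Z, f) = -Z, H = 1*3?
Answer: 19/5 ≈ 3.8000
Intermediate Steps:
H = 3
t(I, A) = (A + I)/(19 + I)
t(21, 11) - s(H, 4) = (11 + 21)/(19 + 21) - (-1)*3 = 32/40 - 1*(-3) = (1/40)*32 + 3 = 4/5 + 3 = 19/5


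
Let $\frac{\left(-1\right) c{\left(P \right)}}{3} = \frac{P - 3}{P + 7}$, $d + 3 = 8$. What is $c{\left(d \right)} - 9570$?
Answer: $- \frac{19141}{2} \approx -9570.5$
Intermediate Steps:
$d = 5$ ($d = -3 + 8 = 5$)
$c{\left(P \right)} = - \frac{3 \left(-3 + P\right)}{7 + P}$ ($c{\left(P \right)} = - 3 \frac{P - 3}{P + 7} = - 3 \frac{-3 + P}{7 + P} = - \frac{3 \left(-3 + P\right)}{7 + P}$)
$c{\left(d \right)} - 9570 = \frac{3 \left(3 - 5\right)}{7 + 5} - 9570 = \frac{3 \left(3 - 5\right)}{12} - 9570 = 3 \cdot \frac{1}{12} \left(-2\right) - 9570 = - \frac{1}{2} - 9570 = - \frac{19141}{2}$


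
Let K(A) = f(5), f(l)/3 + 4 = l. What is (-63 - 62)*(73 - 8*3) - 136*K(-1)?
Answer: -6533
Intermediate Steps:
f(l) = -12 + 3*l
K(A) = 3 (K(A) = -12 + 3*5 = -12 + 15 = 3)
(-63 - 62)*(73 - 8*3) - 136*K(-1) = (-63 - 62)*(73 - 8*3) - 136*3 = -125*(73 - 24) - 408 = -125*49 - 408 = -6125 - 408 = -6533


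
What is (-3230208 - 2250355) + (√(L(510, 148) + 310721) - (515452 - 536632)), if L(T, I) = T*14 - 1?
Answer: -5459383 + 2*√79465 ≈ -5.4588e+6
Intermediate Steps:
L(T, I) = -1 + 14*T (L(T, I) = 14*T - 1 = -1 + 14*T)
(-3230208 - 2250355) + (√(L(510, 148) + 310721) - (515452 - 536632)) = (-3230208 - 2250355) + (√((-1 + 14*510) + 310721) - (515452 - 536632)) = -5480563 + (√((-1 + 7140) + 310721) - 1*(-21180)) = -5480563 + (√(7139 + 310721) + 21180) = -5480563 + (√317860 + 21180) = -5480563 + (2*√79465 + 21180) = -5480563 + (21180 + 2*√79465) = -5459383 + 2*√79465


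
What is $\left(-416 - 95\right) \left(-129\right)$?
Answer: $65919$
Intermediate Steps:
$\left(-416 - 95\right) \left(-129\right) = \left(-511\right) \left(-129\right) = 65919$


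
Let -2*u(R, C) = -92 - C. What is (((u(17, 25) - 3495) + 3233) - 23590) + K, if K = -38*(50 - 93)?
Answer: -44319/2 ≈ -22160.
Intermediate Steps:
u(R, C) = 46 + C/2 (u(R, C) = -(-92 - C)/2 = 46 + C/2)
K = 1634 (K = -38*(-43) = 1634)
(((u(17, 25) - 3495) + 3233) - 23590) + K = ((((46 + (½)*25) - 3495) + 3233) - 23590) + 1634 = ((((46 + 25/2) - 3495) + 3233) - 23590) + 1634 = (((117/2 - 3495) + 3233) - 23590) + 1634 = ((-6873/2 + 3233) - 23590) + 1634 = (-407/2 - 23590) + 1634 = -47587/2 + 1634 = -44319/2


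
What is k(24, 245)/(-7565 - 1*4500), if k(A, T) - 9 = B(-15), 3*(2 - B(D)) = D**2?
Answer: 64/12065 ≈ 0.0053046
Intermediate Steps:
B(D) = 2 - D**2/3
k(A, T) = -64 (k(A, T) = 9 + (2 - 1/3*(-15)**2) = 9 + (2 - 1/3*225) = 9 + (2 - 75) = 9 - 73 = -64)
k(24, 245)/(-7565 - 1*4500) = -64/(-7565 - 1*4500) = -64/(-7565 - 4500) = -64/(-12065) = -64*(-1/12065) = 64/12065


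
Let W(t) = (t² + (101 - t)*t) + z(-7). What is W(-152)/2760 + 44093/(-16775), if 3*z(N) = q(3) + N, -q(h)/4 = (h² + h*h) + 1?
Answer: -227814353/27779400 ≈ -8.2008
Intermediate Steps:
q(h) = -4 - 8*h² (q(h) = -4*((h² + h*h) + 1) = -4*((h² + h²) + 1) = -4*(2*h² + 1) = -4*(1 + 2*h²) = -4 - 8*h²)
z(N) = -76/3 + N/3 (z(N) = ((-4 - 8*3²) + N)/3 = ((-4 - 8*9) + N)/3 = ((-4 - 72) + N)/3 = (-76 + N)/3 = -76/3 + N/3)
W(t) = -83/3 + t² + t*(101 - t) (W(t) = (t² + (101 - t)*t) + (-76/3 + (⅓)*(-7)) = (t² + t*(101 - t)) + (-76/3 - 7/3) = (t² + t*(101 - t)) - 83/3 = -83/3 + t² + t*(101 - t))
W(-152)/2760 + 44093/(-16775) = (-83/3 + 101*(-152))/2760 + 44093/(-16775) = (-83/3 - 15352)*(1/2760) + 44093*(-1/16775) = -46139/3*1/2760 - 44093/16775 = -46139/8280 - 44093/16775 = -227814353/27779400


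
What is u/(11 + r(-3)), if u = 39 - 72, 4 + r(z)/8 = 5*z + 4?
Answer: 33/109 ≈ 0.30275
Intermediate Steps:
r(z) = 40*z (r(z) = -32 + 8*(5*z + 4) = -32 + 8*(4 + 5*z) = -32 + (32 + 40*z) = 40*z)
u = -33
u/(11 + r(-3)) = -33/(11 + 40*(-3)) = -33/(11 - 120) = -33/(-109) = -1/109*(-33) = 33/109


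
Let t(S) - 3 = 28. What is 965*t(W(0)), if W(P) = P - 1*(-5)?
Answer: 29915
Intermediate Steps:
W(P) = 5 + P (W(P) = P + 5 = 5 + P)
t(S) = 31 (t(S) = 3 + 28 = 31)
965*t(W(0)) = 965*31 = 29915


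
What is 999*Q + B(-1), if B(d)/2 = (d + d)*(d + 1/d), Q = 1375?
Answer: 1373633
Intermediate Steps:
B(d) = 4*d*(d + 1/d) (B(d) = 2*((d + d)*(d + 1/d)) = 2*((2*d)*(d + 1/d)) = 2*(2*d*(d + 1/d)) = 4*d*(d + 1/d))
999*Q + B(-1) = 999*1375 + (4 + 4*(-1)²) = 1373625 + (4 + 4*1) = 1373625 + (4 + 4) = 1373625 + 8 = 1373633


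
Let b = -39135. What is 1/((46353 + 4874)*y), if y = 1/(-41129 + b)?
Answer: -80264/51227 ≈ -1.5668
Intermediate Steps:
y = -1/80264 (y = 1/(-41129 - 39135) = 1/(-80264) = -1/80264 ≈ -1.2459e-5)
1/((46353 + 4874)*y) = 1/((46353 + 4874)*(-1/80264)) = -80264/51227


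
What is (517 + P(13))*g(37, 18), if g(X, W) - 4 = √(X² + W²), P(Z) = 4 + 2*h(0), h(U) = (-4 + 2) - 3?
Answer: 2044 + 511*√1693 ≈ 23070.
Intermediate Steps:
h(U) = -5 (h(U) = -2 - 3 = -5)
P(Z) = -6 (P(Z) = 4 + 2*(-5) = 4 - 10 = -6)
g(X, W) = 4 + √(W² + X²) (g(X, W) = 4 + √(X² + W²) = 4 + √(W² + X²))
(517 + P(13))*g(37, 18) = (517 - 6)*(4 + √(18² + 37²)) = 511*(4 + √(324 + 1369)) = 511*(4 + √1693) = 2044 + 511*√1693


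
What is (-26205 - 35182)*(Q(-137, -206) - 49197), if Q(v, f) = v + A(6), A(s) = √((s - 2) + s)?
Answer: 3028466258 - 61387*√10 ≈ 3.0283e+9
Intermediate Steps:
A(s) = √(-2 + 2*s) (A(s) = √((-2 + s) + s) = √(-2 + 2*s))
Q(v, f) = v + √10 (Q(v, f) = v + √(-2 + 2*6) = v + √(-2 + 12) = v + √10)
(-26205 - 35182)*(Q(-137, -206) - 49197) = (-26205 - 35182)*((-137 + √10) - 49197) = -61387*(-49334 + √10) = 3028466258 - 61387*√10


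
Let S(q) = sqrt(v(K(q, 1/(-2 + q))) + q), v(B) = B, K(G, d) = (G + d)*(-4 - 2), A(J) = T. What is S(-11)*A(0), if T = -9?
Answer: -9*sqrt(9373)/13 ≈ -67.025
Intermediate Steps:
A(J) = -9
K(G, d) = -6*G - 6*d (K(G, d) = (G + d)*(-6) = -6*G - 6*d)
S(q) = sqrt(-6/(-2 + q) - 5*q) (S(q) = sqrt((-6*q - 6/(-2 + q)) + q) = sqrt(-6/(-2 + q) - 5*q))
S(-11)*A(0) = sqrt((-6 - 5*(-11)*(-2 - 11))/(-2 - 11))*(-9) = sqrt((-6 - 5*(-11)*(-13))/(-13))*(-9) = sqrt(-(-6 - 715)/13)*(-9) = sqrt(-1/13*(-721))*(-9) = sqrt(721/13)*(-9) = (sqrt(9373)/13)*(-9) = -9*sqrt(9373)/13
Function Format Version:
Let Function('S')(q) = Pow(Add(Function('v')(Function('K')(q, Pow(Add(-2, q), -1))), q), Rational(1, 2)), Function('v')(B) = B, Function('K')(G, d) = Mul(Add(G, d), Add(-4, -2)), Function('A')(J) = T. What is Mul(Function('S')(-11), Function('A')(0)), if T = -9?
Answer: Mul(Rational(-9, 13), Pow(9373, Rational(1, 2))) ≈ -67.025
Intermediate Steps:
Function('A')(J) = -9
Function('K')(G, d) = Add(Mul(-6, G), Mul(-6, d)) (Function('K')(G, d) = Mul(Add(G, d), -6) = Add(Mul(-6, G), Mul(-6, d)))
Function('S')(q) = Pow(Add(Mul(-6, Pow(Add(-2, q), -1)), Mul(-5, q)), Rational(1, 2)) (Function('S')(q) = Pow(Add(Add(Mul(-6, q), Mul(-6, Pow(Add(-2, q), -1))), q), Rational(1, 2)) = Pow(Add(Mul(-6, Pow(Add(-2, q), -1)), Mul(-5, q)), Rational(1, 2)))
Mul(Function('S')(-11), Function('A')(0)) = Mul(Pow(Mul(Pow(Add(-2, -11), -1), Add(-6, Mul(-5, -11, Add(-2, -11)))), Rational(1, 2)), -9) = Mul(Pow(Mul(Pow(-13, -1), Add(-6, Mul(-5, -11, -13))), Rational(1, 2)), -9) = Mul(Pow(Mul(Rational(-1, 13), Add(-6, -715)), Rational(1, 2)), -9) = Mul(Pow(Mul(Rational(-1, 13), -721), Rational(1, 2)), -9) = Mul(Pow(Rational(721, 13), Rational(1, 2)), -9) = Mul(Mul(Rational(1, 13), Pow(9373, Rational(1, 2))), -9) = Mul(Rational(-9, 13), Pow(9373, Rational(1, 2)))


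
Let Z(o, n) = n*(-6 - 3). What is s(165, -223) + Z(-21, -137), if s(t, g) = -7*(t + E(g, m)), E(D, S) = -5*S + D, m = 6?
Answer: 1849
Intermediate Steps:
E(D, S) = D - 5*S
Z(o, n) = -9*n (Z(o, n) = n*(-9) = -9*n)
s(t, g) = 210 - 7*g - 7*t (s(t, g) = -7*(t + (g - 5*6)) = -7*(t + (g - 30)) = -7*(t + (-30 + g)) = -7*(-30 + g + t) = 210 - 7*g - 7*t)
s(165, -223) + Z(-21, -137) = (210 - 7*(-223) - 7*165) - 9*(-137) = (210 + 1561 - 1155) + 1233 = 616 + 1233 = 1849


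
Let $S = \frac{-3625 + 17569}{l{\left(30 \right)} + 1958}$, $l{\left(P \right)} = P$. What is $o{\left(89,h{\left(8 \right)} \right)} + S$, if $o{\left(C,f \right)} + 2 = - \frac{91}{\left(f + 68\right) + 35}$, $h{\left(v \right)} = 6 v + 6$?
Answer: $\frac{49431}{11147} \approx 4.4345$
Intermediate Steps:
$h{\left(v \right)} = 6 + 6 v$
$o{\left(C,f \right)} = -2 - \frac{91}{103 + f}$ ($o{\left(C,f \right)} = -2 - \frac{91}{\left(f + 68\right) + 35} = -2 - \frac{91}{\left(68 + f\right) + 35} = -2 - \frac{91}{103 + f}$)
$S = \frac{498}{71}$ ($S = \frac{-3625 + 17569}{30 + 1958} = \frac{13944}{1988} = 13944 \cdot \frac{1}{1988} = \frac{498}{71} \approx 7.0141$)
$o{\left(89,h{\left(8 \right)} \right)} + S = \frac{-297 - 2 \left(6 + 6 \cdot 8\right)}{103 + \left(6 + 6 \cdot 8\right)} + \frac{498}{71} = \frac{-297 - 2 \left(6 + 48\right)}{103 + \left(6 + 48\right)} + \frac{498}{71} = \frac{-297 - 108}{103 + 54} + \frac{498}{71} = \frac{-297 - 108}{157} + \frac{498}{71} = \frac{1}{157} \left(-405\right) + \frac{498}{71} = - \frac{405}{157} + \frac{498}{71} = \frac{49431}{11147}$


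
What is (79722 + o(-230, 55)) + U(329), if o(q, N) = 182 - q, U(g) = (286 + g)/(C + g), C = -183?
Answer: 11700179/146 ≈ 80138.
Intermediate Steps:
U(g) = (286 + g)/(-183 + g)
(79722 + o(-230, 55)) + U(329) = (79722 + (182 - 1*(-230))) + (286 + 329)/(-183 + 329) = (79722 + (182 + 230)) + 615/146 = (79722 + 412) + (1/146)*615 = 80134 + 615/146 = 11700179/146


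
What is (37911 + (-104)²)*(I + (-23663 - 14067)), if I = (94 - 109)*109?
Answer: -1918138355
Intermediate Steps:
I = -1635 (I = -15*109 = -1635)
(37911 + (-104)²)*(I + (-23663 - 14067)) = (37911 + (-104)²)*(-1635 + (-23663 - 14067)) = (37911 + 10816)*(-1635 - 37730) = 48727*(-39365) = -1918138355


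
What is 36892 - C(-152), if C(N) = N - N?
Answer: 36892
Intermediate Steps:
C(N) = 0
36892 - C(-152) = 36892 - 1*0 = 36892 + 0 = 36892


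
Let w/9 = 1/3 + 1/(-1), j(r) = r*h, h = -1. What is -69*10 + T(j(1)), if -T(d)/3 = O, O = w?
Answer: -672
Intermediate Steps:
j(r) = -r (j(r) = r*(-1) = -r)
w = -6 (w = 9*(1/3 + 1/(-1)) = 9*(1*(⅓) + 1*(-1)) = 9*(⅓ - 1) = 9*(-⅔) = -6)
O = -6
T(d) = 18 (T(d) = -3*(-6) = 18)
-69*10 + T(j(1)) = -69*10 + 18 = -690 + 18 = -672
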